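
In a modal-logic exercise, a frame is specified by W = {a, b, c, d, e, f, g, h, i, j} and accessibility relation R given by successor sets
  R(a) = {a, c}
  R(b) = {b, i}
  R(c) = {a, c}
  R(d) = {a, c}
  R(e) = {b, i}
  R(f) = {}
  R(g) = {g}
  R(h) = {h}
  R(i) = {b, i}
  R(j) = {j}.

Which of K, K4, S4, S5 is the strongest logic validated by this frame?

Transitive (axiom 4): yes — every two-step R-path is closed by a direct edge.
Reflexive (axiom T): no — d is not related to itself.
Euclidean (axiom 5): yes — any two successors of a common world are R-related.
So F validates K, K4; S4 would additionally require R to be reflexive. The strongest is K4.

K4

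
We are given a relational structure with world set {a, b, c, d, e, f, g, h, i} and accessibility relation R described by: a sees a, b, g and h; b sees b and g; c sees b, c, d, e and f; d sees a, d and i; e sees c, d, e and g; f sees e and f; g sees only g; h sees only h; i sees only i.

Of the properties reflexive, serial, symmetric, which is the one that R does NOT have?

Reflexive: yes — every world is R-related to itself.
Serial: yes — every world has a successor (e.g. a R a).
Symmetric: no — a R b but not b R a.
Only symmetric fails.

symmetric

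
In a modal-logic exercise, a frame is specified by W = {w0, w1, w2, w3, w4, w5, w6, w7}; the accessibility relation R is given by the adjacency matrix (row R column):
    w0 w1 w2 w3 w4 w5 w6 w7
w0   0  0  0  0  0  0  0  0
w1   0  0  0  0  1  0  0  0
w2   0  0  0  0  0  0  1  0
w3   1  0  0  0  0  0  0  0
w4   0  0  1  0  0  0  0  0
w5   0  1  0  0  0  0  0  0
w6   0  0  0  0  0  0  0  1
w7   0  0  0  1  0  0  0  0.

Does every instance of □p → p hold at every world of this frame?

No

The schema T characterises exactly the reflexive frames.
Reflexive: no — w0 is not related to itself.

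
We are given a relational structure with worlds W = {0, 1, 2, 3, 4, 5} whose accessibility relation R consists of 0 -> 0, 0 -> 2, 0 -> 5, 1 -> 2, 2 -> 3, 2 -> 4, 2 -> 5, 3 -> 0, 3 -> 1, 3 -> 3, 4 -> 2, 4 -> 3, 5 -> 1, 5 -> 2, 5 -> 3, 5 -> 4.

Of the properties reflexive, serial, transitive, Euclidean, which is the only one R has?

Reflexive: no — 1 is not related to itself.
Serial: yes — every world has a successor (e.g. 0 R 0).
Transitive: no — 0 R 2 and 2 R 3, but not 0 R 3.
Euclidean: no — 2 R 3 and 2 R 4, but not 3 R 4.
Only serial holds.

serial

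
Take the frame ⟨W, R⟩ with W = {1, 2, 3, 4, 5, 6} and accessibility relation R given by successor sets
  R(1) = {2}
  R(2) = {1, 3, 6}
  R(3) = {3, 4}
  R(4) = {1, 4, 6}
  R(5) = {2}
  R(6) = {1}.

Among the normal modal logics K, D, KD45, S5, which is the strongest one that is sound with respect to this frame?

D

Serial (axiom D): yes — every world has a successor (e.g. 1 R 2).
Euclidean (axiom 5): no — 2 R 1 and 2 R 3, but not 1 R 3.
Transitive (axiom 4): no — 1 R 2 and 2 R 3, but not 1 R 3.
Reflexive (axiom T): no — 1 is not related to itself.
So F validates K, D; KD45 would additionally require R to be Euclidean and transitive. The strongest is D.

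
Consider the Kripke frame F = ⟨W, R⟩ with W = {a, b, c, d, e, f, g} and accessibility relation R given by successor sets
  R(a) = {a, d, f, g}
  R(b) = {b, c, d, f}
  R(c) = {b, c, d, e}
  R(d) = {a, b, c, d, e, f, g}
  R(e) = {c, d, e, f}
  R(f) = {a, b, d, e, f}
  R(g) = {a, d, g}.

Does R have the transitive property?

No

Transitive: no — a R d and d R b, but not a R b.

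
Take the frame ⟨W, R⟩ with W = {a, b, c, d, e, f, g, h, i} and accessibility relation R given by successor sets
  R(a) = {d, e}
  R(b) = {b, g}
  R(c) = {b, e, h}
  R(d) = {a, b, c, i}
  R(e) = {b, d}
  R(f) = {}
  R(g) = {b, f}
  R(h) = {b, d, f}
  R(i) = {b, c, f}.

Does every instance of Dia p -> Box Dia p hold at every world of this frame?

Axiom 5 corresponds to the accessibility relation being Euclidean.
Euclidean: no — a R d and a R e, but not d R e.

No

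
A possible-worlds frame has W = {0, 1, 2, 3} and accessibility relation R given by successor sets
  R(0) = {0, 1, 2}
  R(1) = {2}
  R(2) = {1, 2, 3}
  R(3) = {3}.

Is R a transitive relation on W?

Transitive: no — 0 R 2 and 2 R 3, but not 0 R 3.

No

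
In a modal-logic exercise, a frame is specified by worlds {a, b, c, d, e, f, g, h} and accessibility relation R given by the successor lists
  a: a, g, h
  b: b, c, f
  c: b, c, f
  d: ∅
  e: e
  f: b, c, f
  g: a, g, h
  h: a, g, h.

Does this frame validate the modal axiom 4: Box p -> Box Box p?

The schema 4 characterises exactly the transitive frames.
Transitive: yes — every two-step R-path is closed by a direct edge.

Yes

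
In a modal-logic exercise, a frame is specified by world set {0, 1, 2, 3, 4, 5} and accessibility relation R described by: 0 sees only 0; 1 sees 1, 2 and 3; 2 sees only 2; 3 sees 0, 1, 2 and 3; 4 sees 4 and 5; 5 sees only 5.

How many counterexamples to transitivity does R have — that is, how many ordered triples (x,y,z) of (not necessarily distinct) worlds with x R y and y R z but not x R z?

Enumerating: (1,3,0).

1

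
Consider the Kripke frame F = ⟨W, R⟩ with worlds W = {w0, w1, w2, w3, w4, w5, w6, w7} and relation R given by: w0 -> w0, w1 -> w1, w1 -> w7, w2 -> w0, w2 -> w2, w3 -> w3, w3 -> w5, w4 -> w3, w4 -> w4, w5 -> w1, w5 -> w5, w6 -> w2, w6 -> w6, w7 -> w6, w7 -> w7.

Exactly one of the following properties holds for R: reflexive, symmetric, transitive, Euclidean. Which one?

reflexive

Reflexive: yes — every world is R-related to itself.
Symmetric: no — w1 R w7 but not w7 R w1.
Transitive: no — w1 R w7 and w7 R w6, but not w1 R w6.
Euclidean: no — w1 R w7 and w1 R w1, but not w7 R w1.
Only reflexive holds.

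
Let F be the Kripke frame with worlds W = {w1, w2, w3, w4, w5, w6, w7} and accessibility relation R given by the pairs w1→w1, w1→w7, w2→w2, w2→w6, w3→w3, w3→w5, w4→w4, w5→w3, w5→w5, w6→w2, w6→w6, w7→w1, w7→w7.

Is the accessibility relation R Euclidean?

Euclidean: yes — any two successors of a common world are R-related.

Yes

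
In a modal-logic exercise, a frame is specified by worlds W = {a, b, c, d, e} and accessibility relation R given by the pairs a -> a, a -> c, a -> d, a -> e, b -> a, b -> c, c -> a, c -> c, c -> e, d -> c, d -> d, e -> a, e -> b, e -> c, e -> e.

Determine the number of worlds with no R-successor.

R is serial; there are no such worlds.

0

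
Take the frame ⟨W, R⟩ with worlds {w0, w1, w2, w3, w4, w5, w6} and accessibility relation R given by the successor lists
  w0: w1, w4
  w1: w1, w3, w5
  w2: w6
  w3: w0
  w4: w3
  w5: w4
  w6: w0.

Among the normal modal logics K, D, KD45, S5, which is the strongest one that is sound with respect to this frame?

D

Serial (axiom D): yes — every world has a successor (e.g. w0 R w1).
Euclidean (axiom 5): no — w0 R w1 and w0 R w4, but not w1 R w4.
Transitive (axiom 4): no — w0 R w1 and w1 R w3, but not w0 R w3.
Reflexive (axiom T): no — w0 is not related to itself.
So F validates K, D; KD45 would additionally require R to be Euclidean and transitive. The strongest is D.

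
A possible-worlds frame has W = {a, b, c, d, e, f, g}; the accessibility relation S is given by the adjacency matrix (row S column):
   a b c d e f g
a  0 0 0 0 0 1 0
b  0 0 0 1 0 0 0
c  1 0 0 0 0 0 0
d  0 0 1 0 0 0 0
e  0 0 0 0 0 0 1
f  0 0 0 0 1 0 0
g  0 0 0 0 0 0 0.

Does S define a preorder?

No

Reflexive: no — a is not related to itself.
Transitive: no — a S f and f S e, but not a S e.
So S is not a preorder.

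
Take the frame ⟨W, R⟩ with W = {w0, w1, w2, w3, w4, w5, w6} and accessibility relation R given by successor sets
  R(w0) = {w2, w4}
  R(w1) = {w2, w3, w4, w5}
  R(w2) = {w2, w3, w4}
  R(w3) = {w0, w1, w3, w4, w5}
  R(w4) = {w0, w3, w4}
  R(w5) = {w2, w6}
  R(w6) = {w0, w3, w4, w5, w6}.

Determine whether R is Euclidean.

No

Euclidean: no — w0 R w4 and w0 R w2, but not w4 R w2.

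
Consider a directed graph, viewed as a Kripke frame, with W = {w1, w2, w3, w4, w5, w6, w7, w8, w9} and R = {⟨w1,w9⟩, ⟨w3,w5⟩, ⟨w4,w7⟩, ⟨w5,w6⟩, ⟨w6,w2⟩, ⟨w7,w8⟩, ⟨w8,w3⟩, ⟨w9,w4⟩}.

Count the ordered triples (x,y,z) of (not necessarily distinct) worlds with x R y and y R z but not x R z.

Enumerating: (w1,w9,w4), (w3,w5,w6), (w4,w7,w8), (w5,w6,w2), (w7,w8,w3), (w8,w3,w5), (w9,w4,w7).

7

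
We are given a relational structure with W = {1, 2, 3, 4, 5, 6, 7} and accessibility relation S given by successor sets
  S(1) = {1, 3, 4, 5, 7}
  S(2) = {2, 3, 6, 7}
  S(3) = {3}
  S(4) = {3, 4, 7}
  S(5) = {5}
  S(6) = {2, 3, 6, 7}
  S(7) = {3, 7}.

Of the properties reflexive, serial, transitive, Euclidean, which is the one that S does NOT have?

Reflexive: yes — every world is S-related to itself.
Serial: yes — every world has a successor (e.g. 1 S 1).
Transitive: yes — every two-step S-path is closed by a direct edge.
Euclidean: no — 1 S 3 and 1 S 4, but not 3 S 4.
Only Euclidean fails.

Euclidean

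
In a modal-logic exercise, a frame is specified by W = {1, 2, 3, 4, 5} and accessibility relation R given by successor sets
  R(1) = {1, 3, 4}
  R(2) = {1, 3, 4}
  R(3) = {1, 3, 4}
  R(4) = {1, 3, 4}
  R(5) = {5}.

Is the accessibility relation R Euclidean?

Euclidean: yes — any two successors of a common world are R-related.

Yes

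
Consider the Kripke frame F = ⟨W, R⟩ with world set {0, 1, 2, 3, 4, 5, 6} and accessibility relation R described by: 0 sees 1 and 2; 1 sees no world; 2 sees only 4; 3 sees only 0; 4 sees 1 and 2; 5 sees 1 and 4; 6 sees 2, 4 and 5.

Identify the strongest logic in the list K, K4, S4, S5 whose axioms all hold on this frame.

K

Transitive (axiom 4): no — 0 R 2 and 2 R 4, but not 0 R 4.
Reflexive (axiom T): no — 0 is not related to itself.
Euclidean (axiom 5): no — 0 R 1 and 0 R 2, but not 1 R 2.
So F validates K; K4 would additionally require R to be transitive. The strongest is K.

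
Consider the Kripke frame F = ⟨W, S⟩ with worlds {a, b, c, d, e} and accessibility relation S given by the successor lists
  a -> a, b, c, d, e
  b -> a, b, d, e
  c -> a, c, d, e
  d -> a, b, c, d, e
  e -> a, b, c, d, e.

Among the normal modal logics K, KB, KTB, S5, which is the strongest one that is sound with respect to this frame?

Symmetric (axiom B): yes — every pair in S has its reverse in S.
Reflexive (axiom T): yes — every world is S-related to itself.
Euclidean (axiom 5): no — a S b and a S c, but not b S c.
So F validates K, KB, KTB; S5 would additionally require S to be Euclidean. The strongest is KTB.

KTB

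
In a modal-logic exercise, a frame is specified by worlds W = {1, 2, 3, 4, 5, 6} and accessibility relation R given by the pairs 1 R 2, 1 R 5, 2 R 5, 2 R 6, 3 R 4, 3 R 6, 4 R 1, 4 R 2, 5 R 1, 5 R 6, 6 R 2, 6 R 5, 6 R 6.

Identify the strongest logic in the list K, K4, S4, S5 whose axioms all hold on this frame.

K

Transitive (axiom 4): no — 1 R 2 and 2 R 6, but not 1 R 6.
Reflexive (axiom T): no — 1 is not related to itself.
Euclidean (axiom 5): no — 1 R 5 and 1 R 2, but not 5 R 2.
So F validates K; K4 would additionally require R to be transitive. The strongest is K.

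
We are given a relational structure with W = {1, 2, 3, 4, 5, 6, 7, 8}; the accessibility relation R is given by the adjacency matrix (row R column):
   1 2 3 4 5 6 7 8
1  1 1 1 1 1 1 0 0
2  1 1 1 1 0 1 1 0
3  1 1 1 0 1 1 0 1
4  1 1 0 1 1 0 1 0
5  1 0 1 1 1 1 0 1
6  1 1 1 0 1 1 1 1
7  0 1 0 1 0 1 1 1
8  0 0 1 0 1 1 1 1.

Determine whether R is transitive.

Transitive: no — 1 R 2 and 2 R 7, but not 1 R 7.

No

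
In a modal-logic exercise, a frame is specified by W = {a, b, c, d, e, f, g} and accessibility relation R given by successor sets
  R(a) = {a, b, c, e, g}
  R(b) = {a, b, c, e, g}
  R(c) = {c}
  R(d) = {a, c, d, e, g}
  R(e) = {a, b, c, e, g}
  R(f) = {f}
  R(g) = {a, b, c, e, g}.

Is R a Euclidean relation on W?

Euclidean: no — a R c and a R b, but not c R b.

No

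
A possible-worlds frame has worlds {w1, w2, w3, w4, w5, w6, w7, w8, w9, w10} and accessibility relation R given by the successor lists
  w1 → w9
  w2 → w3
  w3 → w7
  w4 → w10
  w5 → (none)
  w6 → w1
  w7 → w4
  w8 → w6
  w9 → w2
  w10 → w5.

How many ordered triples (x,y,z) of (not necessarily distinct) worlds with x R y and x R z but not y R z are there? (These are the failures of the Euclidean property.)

Enumerating: (w1,w9,w9), (w10,w5,w5), (w2,w3,w3), (w3,w7,w7), (w4,w10,w10), (w6,w1,w1), (w7,w4,w4), (w8,w6,w6), (w9,w2,w2).

9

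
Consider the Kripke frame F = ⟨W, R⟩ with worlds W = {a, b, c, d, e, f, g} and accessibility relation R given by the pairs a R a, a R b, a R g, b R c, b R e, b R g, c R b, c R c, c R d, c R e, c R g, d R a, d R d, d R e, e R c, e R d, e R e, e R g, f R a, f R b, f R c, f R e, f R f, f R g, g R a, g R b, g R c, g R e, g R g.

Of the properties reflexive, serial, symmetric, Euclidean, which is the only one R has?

serial

Reflexive: no — b is not related to itself.
Serial: yes — every world has a successor (e.g. a R a).
Symmetric: no — a R b but not b R a.
Euclidean: no — c R b and c R d, but not b R d.
Only serial holds.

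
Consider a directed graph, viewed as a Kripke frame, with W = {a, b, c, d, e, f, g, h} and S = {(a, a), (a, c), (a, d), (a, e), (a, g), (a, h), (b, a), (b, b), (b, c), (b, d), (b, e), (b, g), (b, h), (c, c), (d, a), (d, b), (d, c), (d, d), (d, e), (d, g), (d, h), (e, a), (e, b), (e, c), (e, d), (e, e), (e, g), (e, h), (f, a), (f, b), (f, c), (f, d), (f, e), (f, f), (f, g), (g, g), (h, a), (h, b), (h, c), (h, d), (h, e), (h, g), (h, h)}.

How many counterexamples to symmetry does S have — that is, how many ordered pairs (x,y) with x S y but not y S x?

17

Enumerating: (a,c), (a,g), (b,a), (b,c), (b,g), (d,c), (d,g), (e,c), (e,g), (f,a), (f,b), (f,c), (f,d), (f,e), (f,g), (h,c), (h,g).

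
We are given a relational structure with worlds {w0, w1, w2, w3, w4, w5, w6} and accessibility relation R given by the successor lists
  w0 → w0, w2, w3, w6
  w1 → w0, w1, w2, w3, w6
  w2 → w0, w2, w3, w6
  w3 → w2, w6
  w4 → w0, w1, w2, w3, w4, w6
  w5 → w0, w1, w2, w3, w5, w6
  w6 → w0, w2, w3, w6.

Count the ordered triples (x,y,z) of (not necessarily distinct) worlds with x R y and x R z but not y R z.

Enumerating: (w0,w3,w0), (w0,w3,w3), (w1,w0,w1), (w1,w2,w1), (w1,w3,w0), (w1,w3,w1), (w1,w3,w3), (w1,w6,w1), (w2,w3,w0), (w2,w3,w3), (w4,w0,w1), (w4,w0,w4), … and 22 more.
Total: 34.

34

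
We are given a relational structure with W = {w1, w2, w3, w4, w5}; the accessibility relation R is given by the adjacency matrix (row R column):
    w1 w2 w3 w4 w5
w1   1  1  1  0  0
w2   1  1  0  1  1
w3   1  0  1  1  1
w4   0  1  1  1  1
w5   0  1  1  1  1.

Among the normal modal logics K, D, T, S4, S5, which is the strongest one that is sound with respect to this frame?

T

Serial (axiom D): yes — every world has a successor (e.g. w1 R w1).
Reflexive (axiom T): yes — every world is R-related to itself.
Transitive (axiom 4): no — w1 R w2 and w2 R w4, but not w1 R w4.
Euclidean (axiom 5): no — w1 R w2 and w1 R w3, but not w2 R w3.
So F validates K, D, T; S4 would additionally require R to be transitive. The strongest is T.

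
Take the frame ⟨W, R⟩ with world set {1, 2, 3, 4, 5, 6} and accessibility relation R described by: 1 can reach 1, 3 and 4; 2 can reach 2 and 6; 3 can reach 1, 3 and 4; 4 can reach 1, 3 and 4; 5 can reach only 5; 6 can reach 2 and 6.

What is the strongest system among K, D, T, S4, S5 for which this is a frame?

S5

Serial (axiom D): yes — every world has a successor (e.g. 1 R 1).
Reflexive (axiom T): yes — every world is R-related to itself.
Transitive (axiom 4): yes — every two-step R-path is closed by a direct edge.
Euclidean (axiom 5): yes — any two successors of a common world are R-related.
So F validates K, D, T, S4, S5. The strongest is S5.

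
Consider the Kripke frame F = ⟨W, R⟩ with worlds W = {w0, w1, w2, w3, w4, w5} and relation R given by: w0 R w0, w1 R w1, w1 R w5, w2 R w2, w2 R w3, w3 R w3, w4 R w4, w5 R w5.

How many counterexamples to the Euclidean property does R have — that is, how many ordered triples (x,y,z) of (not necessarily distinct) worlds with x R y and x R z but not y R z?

2

Enumerating: (w1,w5,w1), (w2,w3,w2).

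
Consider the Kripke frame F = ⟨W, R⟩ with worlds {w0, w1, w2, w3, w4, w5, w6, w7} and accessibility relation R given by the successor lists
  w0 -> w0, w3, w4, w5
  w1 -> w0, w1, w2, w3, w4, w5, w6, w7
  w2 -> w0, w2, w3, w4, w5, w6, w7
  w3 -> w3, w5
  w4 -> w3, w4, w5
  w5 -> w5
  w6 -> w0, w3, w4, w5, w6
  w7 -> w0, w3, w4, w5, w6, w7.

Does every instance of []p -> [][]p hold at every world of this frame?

Yes

The schema 4 characterises exactly the transitive frames.
Transitive: yes — every two-step R-path is closed by a direct edge.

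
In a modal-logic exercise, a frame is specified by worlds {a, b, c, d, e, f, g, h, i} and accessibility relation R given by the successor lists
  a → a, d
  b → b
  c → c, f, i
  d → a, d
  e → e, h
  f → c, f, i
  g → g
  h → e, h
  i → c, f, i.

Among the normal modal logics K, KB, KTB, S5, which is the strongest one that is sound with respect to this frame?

Symmetric (axiom B): yes — every pair in R has its reverse in R.
Reflexive (axiom T): yes — every world is R-related to itself.
Euclidean (axiom 5): yes — any two successors of a common world are R-related.
So F validates K, KB, KTB, S5. The strongest is S5.

S5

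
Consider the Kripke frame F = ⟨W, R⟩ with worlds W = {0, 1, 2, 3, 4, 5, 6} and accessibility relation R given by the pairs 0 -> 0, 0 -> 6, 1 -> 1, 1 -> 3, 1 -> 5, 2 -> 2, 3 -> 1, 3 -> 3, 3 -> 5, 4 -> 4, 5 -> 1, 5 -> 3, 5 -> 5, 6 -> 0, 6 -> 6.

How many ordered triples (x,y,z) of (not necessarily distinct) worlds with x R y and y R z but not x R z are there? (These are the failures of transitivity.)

0

R is transitive; there are no such tuples.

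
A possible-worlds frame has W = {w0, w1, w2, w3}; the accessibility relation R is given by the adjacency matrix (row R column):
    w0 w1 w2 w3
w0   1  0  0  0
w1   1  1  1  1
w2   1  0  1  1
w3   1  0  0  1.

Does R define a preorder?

Yes

Reflexive: yes — every world is R-related to itself.
Transitive: yes — every two-step R-path is closed by a direct edge.
So R is a preorder.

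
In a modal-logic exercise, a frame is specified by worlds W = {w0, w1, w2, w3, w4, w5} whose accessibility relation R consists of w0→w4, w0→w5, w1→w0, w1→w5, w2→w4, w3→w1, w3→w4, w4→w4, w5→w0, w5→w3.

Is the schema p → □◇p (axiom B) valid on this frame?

The schema B characterises exactly the symmetric frames.
Symmetric: no — w0 R w4 but not w4 R w0.

No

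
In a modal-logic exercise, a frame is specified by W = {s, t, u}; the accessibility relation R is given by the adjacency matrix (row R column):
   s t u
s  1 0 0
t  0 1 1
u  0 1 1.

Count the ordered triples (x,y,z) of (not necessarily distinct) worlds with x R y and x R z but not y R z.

R is Euclidean; there are no such tuples.

0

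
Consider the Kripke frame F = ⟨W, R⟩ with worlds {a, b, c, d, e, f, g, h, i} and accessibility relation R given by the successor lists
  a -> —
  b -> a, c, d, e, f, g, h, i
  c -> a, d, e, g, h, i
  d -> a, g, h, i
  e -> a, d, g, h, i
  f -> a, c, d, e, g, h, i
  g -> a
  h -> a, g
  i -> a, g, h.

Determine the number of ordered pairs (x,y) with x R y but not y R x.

Enumerating: (b,a), (b,c), (b,d), (b,e), (b,f), (b,g), (b,h), (b,i), (c,a), (c,d), (c,e), (c,g), … and 24 more.
Total: 36.

36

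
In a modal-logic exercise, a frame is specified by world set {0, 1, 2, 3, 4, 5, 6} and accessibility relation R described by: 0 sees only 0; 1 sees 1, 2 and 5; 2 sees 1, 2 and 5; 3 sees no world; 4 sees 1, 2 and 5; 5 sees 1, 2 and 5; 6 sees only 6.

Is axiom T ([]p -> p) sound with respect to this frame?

Axiom T corresponds to the accessibility relation being reflexive.
Reflexive: no — 3 is not related to itself.

No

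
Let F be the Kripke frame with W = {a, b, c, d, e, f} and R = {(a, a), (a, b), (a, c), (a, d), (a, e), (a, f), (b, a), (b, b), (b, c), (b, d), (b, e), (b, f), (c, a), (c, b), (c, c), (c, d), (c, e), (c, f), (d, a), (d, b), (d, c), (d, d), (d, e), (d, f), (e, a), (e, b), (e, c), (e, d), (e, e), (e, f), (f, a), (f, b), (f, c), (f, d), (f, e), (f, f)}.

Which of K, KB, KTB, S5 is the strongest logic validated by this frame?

S5

Symmetric (axiom B): yes — every pair in R has its reverse in R.
Reflexive (axiom T): yes — every world is R-related to itself.
Euclidean (axiom 5): yes — any two successors of a common world are R-related.
So F validates K, KB, KTB, S5. The strongest is S5.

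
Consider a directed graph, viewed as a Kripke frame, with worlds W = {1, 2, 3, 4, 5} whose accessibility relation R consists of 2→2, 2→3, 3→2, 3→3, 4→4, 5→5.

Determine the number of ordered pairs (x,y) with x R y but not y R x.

R is symmetric; there are no such tuples.

0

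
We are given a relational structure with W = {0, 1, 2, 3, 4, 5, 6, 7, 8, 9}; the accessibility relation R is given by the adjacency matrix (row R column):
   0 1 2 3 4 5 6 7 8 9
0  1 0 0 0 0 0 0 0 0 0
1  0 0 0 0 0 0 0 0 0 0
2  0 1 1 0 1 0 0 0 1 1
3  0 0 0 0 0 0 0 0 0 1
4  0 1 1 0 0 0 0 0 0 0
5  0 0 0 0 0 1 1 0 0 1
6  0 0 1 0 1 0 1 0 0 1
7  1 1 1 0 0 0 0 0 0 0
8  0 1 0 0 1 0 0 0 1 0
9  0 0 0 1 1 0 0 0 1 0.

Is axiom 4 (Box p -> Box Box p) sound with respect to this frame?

No

By correspondence theory, 4 is valid on a frame iff R is transitive.
Transitive: no — 2 R 9 and 9 R 3, but not 2 R 3.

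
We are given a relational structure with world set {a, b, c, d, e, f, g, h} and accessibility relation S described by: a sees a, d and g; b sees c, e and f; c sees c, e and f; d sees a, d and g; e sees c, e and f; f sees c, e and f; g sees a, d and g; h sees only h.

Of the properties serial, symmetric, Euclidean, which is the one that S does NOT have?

Serial: yes — every world has a successor (e.g. a S a).
Symmetric: no — b S c but not c S b.
Euclidean: yes — any two successors of a common world are S-related.
Only symmetric fails.

symmetric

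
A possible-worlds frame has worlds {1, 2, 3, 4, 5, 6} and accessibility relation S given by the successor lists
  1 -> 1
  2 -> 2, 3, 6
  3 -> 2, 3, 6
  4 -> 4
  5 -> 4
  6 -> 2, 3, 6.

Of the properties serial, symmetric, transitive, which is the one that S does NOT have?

symmetric

Serial: yes — every world has a successor (e.g. 1 S 1).
Symmetric: no — 5 S 4 but not 4 S 5.
Transitive: yes — every two-step S-path is closed by a direct edge.
Only symmetric fails.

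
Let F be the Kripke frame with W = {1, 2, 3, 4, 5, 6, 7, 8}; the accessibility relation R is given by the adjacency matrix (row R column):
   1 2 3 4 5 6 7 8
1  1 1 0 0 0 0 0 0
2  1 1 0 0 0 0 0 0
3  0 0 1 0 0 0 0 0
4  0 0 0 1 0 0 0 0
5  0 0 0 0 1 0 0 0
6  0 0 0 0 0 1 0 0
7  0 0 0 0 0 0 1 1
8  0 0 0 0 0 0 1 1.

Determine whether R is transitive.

Yes

Transitive: yes — every two-step R-path is closed by a direct edge.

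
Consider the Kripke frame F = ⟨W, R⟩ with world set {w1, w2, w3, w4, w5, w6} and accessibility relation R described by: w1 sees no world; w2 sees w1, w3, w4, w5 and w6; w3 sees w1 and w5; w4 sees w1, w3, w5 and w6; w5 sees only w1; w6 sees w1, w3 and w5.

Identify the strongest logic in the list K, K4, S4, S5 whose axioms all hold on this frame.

Transitive (axiom 4): yes — every two-step R-path is closed by a direct edge.
Reflexive (axiom T): no — w1 is not related to itself.
Euclidean (axiom 5): no — w2 R w1 and w2 R w3, but not w1 R w3.
So F validates K, K4; S4 would additionally require R to be reflexive. The strongest is K4.

K4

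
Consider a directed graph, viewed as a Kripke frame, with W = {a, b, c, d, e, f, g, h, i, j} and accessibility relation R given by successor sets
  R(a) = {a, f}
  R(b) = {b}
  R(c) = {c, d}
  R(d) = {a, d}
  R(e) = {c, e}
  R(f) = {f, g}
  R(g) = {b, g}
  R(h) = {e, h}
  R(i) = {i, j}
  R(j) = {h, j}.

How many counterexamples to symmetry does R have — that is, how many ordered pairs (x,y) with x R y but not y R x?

9

Enumerating: (a,f), (c,d), (d,a), (e,c), (f,g), (g,b), (h,e), (i,j), (j,h).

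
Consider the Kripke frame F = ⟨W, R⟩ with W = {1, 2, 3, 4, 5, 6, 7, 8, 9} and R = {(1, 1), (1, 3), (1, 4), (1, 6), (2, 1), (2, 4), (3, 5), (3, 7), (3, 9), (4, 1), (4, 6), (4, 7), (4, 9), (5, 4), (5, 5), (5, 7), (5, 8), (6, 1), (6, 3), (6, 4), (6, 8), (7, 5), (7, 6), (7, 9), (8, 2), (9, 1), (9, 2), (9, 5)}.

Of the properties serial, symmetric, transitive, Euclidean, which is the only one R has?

Serial: yes — every world has a successor (e.g. 1 R 1).
Symmetric: no — 1 R 3 but not 3 R 1.
Transitive: no — 1 R 3 and 3 R 5, but not 1 R 5.
Euclidean: no — 1 R 3 and 1 R 4, but not 3 R 4.
Only serial holds.

serial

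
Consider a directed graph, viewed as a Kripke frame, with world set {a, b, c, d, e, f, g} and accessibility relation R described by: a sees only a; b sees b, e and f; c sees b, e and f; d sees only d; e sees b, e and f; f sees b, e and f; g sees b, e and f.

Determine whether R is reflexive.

No

Reflexive: no — c is not related to itself.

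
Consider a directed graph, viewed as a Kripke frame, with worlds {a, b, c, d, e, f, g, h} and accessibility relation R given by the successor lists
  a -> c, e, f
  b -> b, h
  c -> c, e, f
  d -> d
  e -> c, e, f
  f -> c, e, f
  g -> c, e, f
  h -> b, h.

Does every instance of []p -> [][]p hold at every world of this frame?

By correspondence theory, 4 is valid on a frame iff R is transitive.
Transitive: yes — every two-step R-path is closed by a direct edge.

Yes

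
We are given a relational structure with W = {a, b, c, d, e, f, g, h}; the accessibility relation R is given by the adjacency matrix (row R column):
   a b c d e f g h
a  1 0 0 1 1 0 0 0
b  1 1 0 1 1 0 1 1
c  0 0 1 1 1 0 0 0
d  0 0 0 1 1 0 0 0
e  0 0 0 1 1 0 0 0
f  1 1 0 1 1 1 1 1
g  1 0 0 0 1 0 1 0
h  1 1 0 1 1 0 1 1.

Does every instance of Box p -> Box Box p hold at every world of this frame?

No

The schema 4 characterises exactly the transitive frames.
Transitive: no — g R a and a R d, but not g R d.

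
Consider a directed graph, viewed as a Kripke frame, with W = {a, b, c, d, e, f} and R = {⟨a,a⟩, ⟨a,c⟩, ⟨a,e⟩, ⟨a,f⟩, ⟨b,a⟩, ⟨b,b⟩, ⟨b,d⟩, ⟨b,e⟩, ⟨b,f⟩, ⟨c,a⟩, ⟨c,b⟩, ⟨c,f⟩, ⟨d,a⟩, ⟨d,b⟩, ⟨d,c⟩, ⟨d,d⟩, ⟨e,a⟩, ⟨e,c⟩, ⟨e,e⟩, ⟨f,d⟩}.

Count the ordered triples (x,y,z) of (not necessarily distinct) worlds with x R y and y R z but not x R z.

21

Enumerating: (a,c,b), (a,f,d), (b,a,c), (b,d,c), (b,e,c), (c,a,c), (c,a,e), (c,b,d), (c,b,e), (c,f,d), (d,a,e), (d,a,f), … and 9 more.
Total: 21.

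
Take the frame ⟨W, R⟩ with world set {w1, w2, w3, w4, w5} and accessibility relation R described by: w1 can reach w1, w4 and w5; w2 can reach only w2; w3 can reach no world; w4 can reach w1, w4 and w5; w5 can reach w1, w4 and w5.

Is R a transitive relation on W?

Yes

Transitive: yes — every two-step R-path is closed by a direct edge.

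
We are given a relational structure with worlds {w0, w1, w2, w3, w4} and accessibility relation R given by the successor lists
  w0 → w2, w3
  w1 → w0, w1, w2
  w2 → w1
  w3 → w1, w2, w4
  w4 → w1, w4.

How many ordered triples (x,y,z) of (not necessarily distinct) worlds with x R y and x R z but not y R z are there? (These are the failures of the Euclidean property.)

12

Enumerating: (w0,w2,w2), (w0,w2,w3), (w0,w3,w3), (w1,w0,w0), (w1,w0,w1), (w1,w2,w0), (w1,w2,w2), (w3,w1,w4), (w3,w2,w2), (w3,w2,w4), (w3,w4,w2), (w4,w1,w4).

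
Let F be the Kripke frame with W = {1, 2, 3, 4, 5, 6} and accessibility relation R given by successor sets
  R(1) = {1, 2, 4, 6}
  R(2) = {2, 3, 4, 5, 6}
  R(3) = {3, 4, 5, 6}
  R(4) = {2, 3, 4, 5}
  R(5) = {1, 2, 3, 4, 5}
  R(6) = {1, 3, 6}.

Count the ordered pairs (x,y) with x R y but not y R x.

5

Enumerating: (1,2), (1,4), (2,3), (2,6), (5,1).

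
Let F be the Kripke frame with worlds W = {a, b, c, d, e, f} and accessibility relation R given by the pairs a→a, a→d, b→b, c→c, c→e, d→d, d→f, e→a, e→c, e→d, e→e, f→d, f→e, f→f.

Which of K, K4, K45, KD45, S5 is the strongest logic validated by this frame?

K

Transitive (axiom 4): no — a R d and d R f, but not a R f.
Euclidean (axiom 5): no — e R a and e R c, but not a R c.
Serial (axiom D): yes — every world has a successor (e.g. a R a).
Reflexive (axiom T): yes — every world is R-related to itself.
So F validates K; K4 would additionally require R to be transitive. The strongest is K.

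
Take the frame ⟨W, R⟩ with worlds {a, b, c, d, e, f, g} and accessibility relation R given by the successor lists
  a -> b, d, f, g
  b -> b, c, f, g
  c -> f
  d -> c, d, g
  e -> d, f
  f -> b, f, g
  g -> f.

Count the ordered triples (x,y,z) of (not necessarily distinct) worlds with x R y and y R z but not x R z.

Enumerating: (a,b,c), (a,d,c), (c,f,b), (c,f,g), (d,c,f), (d,g,f), (e,d,c), (e,d,g), (e,f,b), (e,f,g), (f,b,c), (g,f,b), (g,f,g).

13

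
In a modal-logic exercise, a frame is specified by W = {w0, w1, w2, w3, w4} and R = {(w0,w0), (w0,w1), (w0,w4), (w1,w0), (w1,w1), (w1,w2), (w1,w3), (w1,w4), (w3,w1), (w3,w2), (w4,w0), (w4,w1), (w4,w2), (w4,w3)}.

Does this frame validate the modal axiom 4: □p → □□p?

Axiom 4 corresponds to the accessibility relation being transitive.
Transitive: no — w0 R w1 and w1 R w2, but not w0 R w2.

No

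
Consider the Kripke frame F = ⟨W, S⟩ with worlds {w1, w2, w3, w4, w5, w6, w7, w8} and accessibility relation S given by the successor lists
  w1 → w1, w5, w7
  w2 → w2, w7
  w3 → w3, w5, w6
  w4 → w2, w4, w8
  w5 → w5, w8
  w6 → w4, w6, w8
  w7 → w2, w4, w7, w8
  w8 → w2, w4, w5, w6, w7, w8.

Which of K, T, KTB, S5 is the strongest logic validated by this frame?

T

Reflexive (axiom T): yes — every world is S-related to itself.
Symmetric (axiom B): no — w1 S w5 but not w5 S w1.
Euclidean (axiom 5): no — w1 S w5 and w1 S w7, but not w5 S w7.
So F validates K, T; KTB would additionally require S to be symmetric. The strongest is T.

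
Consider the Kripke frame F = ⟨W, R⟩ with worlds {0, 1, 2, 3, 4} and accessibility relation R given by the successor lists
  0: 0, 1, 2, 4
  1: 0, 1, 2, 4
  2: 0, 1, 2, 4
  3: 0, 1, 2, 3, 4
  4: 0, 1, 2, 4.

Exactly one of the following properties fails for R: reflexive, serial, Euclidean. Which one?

Euclidean

Reflexive: yes — every world is R-related to itself.
Serial: yes — every world has a successor (e.g. 0 R 0).
Euclidean: no — 3 R 0 and 3 R 3, but not 0 R 3.
Only Euclidean fails.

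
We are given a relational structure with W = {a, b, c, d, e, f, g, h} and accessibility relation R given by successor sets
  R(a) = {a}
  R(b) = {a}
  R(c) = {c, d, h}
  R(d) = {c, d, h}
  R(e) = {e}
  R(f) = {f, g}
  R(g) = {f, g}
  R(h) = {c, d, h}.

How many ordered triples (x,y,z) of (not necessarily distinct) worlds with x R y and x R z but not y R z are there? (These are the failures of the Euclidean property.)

R is Euclidean; there are no such tuples.

0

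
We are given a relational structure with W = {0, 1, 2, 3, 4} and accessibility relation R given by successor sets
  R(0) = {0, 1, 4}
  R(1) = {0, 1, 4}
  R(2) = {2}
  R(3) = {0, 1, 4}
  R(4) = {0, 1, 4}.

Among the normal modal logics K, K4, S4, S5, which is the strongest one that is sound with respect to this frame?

Transitive (axiom 4): yes — every two-step R-path is closed by a direct edge.
Reflexive (axiom T): no — 3 is not related to itself.
Euclidean (axiom 5): yes — any two successors of a common world are R-related.
So F validates K, K4; S4 would additionally require R to be reflexive. The strongest is K4.

K4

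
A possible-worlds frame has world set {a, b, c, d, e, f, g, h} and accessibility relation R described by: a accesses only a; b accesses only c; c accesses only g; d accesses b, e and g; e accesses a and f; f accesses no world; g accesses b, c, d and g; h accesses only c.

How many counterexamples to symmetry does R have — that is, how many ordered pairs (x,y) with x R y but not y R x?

7

Enumerating: (b,c), (d,b), (d,e), (e,a), (e,f), (g,b), (h,c).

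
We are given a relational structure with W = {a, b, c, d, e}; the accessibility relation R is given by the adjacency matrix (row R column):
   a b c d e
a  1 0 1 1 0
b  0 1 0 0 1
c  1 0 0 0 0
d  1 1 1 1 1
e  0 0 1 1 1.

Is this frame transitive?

Transitive: no — a R d and d R b, but not a R b.

No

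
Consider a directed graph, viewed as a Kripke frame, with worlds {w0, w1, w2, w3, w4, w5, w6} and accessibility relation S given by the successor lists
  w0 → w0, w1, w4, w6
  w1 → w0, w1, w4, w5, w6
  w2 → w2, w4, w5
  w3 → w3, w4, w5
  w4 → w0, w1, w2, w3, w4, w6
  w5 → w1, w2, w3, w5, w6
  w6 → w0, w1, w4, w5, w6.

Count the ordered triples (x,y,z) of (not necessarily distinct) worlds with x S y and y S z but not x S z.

36

Enumerating: (w0,w1,w5), (w0,w4,w2), (w0,w4,w3), (w0,w6,w5), (w1,w4,w2), (w1,w4,w3), (w1,w5,w2), (w1,w5,w3), (w2,w4,w0), (w2,w4,w1), (w2,w4,w3), (w2,w4,w6), … and 24 more.
Total: 36.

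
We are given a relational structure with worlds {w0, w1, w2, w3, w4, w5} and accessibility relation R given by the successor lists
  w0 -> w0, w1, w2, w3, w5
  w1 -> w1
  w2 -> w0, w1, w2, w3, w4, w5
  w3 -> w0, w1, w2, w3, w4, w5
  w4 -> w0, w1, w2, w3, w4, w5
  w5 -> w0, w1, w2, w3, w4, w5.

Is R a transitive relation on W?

Transitive: no — w0 R w2 and w2 R w4, but not w0 R w4.

No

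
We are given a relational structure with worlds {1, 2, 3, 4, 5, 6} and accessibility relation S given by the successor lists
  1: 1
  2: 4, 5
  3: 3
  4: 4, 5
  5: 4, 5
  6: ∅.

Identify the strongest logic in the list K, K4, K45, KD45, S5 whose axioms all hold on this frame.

Transitive (axiom 4): yes — every two-step S-path is closed by a direct edge.
Euclidean (axiom 5): yes — any two successors of a common world are S-related.
Serial (axiom D): no — 6 has no S-successor.
Reflexive (axiom T): no — 2 is not related to itself.
So F validates K, K4, K45; KD45 would additionally require S to be serial. The strongest is K45.

K45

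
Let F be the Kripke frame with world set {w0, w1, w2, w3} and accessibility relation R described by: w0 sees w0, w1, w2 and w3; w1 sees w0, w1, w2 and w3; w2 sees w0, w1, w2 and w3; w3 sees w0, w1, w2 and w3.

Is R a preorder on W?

Yes

Reflexive: yes — every world is R-related to itself.
Transitive: yes — every two-step R-path is closed by a direct edge.
So R is a preorder.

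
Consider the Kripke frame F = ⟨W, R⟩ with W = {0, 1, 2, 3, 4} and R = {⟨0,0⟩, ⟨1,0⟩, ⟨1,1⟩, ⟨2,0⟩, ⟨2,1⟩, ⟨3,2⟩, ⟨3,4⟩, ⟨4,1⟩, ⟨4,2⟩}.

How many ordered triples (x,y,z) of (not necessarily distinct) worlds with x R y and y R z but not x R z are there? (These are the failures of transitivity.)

5

Enumerating: (3,2,0), (3,2,1), (3,4,1), (4,1,0), (4,2,0).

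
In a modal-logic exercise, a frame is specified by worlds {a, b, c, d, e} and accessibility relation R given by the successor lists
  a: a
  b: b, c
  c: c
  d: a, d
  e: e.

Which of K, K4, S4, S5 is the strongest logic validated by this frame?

Transitive (axiom 4): yes — every two-step R-path is closed by a direct edge.
Reflexive (axiom T): yes — every world is R-related to itself.
Euclidean (axiom 5): no — b R c and b R b, but not c R b.
So F validates K, K4, S4; S5 would additionally require R to be Euclidean. The strongest is S4.

S4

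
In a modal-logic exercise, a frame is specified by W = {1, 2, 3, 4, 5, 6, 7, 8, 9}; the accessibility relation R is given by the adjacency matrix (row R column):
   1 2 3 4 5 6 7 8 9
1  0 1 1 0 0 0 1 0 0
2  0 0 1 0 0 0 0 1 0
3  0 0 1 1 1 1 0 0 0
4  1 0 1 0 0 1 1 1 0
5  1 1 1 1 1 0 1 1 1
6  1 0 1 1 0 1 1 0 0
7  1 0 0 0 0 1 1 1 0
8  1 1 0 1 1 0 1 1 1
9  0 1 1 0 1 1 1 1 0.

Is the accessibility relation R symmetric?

Symmetric: no — 1 R 2 but not 2 R 1.

No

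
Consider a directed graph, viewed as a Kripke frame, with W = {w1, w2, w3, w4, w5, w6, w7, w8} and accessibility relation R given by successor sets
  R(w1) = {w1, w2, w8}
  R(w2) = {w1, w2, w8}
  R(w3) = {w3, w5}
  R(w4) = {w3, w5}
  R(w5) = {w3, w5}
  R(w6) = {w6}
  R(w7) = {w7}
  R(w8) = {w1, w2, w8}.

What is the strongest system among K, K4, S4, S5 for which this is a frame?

K4

Transitive (axiom 4): yes — every two-step R-path is closed by a direct edge.
Reflexive (axiom T): no — w4 is not related to itself.
Euclidean (axiom 5): yes — any two successors of a common world are R-related.
So F validates K, K4; S4 would additionally require R to be reflexive. The strongest is K4.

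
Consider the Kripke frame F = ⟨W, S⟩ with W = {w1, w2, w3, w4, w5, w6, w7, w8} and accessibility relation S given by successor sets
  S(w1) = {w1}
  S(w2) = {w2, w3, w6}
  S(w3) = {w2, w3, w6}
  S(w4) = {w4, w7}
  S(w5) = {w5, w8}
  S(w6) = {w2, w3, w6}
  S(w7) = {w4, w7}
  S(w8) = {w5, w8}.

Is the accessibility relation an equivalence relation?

Reflexive: yes — every world is S-related to itself.
Symmetric: yes — every pair in S has its reverse in S.
Transitive: yes — every two-step S-path is closed by a direct edge.
So S is an equivalence relation.

Yes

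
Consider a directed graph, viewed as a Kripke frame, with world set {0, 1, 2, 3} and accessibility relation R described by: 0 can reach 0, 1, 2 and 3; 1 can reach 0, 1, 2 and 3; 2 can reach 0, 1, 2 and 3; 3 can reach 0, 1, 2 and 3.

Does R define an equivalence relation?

Yes

Reflexive: yes — every world is R-related to itself.
Symmetric: yes — every pair in R has its reverse in R.
Transitive: yes — every two-step R-path is closed by a direct edge.
So R is an equivalence relation.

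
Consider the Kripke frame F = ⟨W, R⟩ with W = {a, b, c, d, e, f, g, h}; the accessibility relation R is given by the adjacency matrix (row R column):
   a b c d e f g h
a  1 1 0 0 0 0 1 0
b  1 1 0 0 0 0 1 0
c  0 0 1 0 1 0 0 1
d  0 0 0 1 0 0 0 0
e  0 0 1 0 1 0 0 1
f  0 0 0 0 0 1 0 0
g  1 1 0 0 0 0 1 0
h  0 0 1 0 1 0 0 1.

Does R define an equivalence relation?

Reflexive: yes — every world is R-related to itself.
Symmetric: yes — every pair in R has its reverse in R.
Transitive: yes — every two-step R-path is closed by a direct edge.
So R is an equivalence relation.

Yes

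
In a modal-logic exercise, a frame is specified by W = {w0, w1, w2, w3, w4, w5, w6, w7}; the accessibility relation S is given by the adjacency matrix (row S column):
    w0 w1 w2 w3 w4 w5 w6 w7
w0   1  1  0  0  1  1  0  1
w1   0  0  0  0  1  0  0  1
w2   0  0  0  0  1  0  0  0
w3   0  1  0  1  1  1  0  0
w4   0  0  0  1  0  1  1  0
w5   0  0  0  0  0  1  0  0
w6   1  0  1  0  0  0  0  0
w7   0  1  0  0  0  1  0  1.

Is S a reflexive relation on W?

Reflexive: no — w1 is not related to itself.

No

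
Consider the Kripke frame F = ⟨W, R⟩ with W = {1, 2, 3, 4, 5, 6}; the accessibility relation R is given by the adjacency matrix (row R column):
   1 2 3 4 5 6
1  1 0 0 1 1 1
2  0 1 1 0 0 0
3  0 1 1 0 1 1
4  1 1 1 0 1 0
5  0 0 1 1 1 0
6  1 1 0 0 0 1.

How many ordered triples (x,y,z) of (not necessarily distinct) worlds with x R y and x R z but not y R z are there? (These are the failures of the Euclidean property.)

24

Enumerating: (1,4,4), (1,4,6), (1,5,1), (1,5,6), (1,6,4), (1,6,5), (3,2,5), (3,2,6), (3,5,2), (3,5,6), (3,6,3), (3,6,5), … and 12 more.
Total: 24.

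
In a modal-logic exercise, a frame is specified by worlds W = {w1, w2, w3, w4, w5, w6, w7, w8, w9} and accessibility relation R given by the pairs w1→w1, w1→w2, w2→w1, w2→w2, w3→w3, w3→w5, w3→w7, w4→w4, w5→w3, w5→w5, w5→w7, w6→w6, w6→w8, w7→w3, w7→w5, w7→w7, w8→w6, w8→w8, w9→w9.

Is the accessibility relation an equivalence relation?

Yes

Reflexive: yes — every world is R-related to itself.
Symmetric: yes — every pair in R has its reverse in R.
Transitive: yes — every two-step R-path is closed by a direct edge.
So R is an equivalence relation.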